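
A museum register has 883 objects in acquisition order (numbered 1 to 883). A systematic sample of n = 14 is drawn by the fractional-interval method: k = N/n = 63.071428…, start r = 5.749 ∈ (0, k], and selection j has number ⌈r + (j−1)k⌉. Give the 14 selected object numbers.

j=1: r + 0k = 5.749 → ⌈·⌉ = 6
j=2: r + 1k = 68.820428… → ⌈·⌉ = 69
j=3: r + 2k = 131.891857… → ⌈·⌉ = 132
j=4: r + 3k = 194.963285… → ⌈·⌉ = 195
j=5: r + 4k = 258.034714… → ⌈·⌉ = 259
j=6: r + 5k = 321.106142… → ⌈·⌉ = 322
j=7: r + 6k = 384.177571… → ⌈·⌉ = 385
j=8: r + 7k = 447.249 → ⌈·⌉ = 448
j=9: r + 8k = 510.320428… → ⌈·⌉ = 511
j=10: r + 9k = 573.391857… → ⌈·⌉ = 574
j=11: r + 10k = 636.463285… → ⌈·⌉ = 637
j=12: r + 11k = 699.534714… → ⌈·⌉ = 700
j=13: r + 12k = 762.606142… → ⌈·⌉ = 763
j=14: r + 13k = 825.677571… → ⌈·⌉ = 826

6, 69, 132, 195, 259, 322, 385, 448, 511, 574, 637, 700, 763, 826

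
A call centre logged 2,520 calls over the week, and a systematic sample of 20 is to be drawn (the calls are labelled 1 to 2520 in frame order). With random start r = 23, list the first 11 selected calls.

23, 149, 275, 401, 527, 653, 779, 905, 1031, 1157, 1283

k = N/n = 2520/20 = 126
call 1: 23
call 2: 23 + 126 = 149
call 3: 149 + 126 = 275
call 4: 275 + 126 = 401
call 5: 401 + 126 = 527
call 6: 527 + 126 = 653
call 7: 653 + 126 = 779
call 8: 779 + 126 = 905
call 9: 905 + 126 = 1031
call 10: 1031 + 126 = 1157
call 11: 1157 + 126 = 1283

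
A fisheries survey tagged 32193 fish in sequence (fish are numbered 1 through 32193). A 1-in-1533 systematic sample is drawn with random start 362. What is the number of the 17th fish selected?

24890

k = 1533
17th selection = r + (17−1)·k = 362 + 16×1533 = 362 + 24528 = 24890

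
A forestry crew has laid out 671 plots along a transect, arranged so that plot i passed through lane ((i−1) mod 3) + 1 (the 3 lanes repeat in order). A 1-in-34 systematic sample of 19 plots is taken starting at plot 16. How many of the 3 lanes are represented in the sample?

Consecutive selections differ by k = 34, so their lane numbers differ by 34 mod 3 = 1.
gcd(34, 3) = 1, so the sample visits 3/1 = 3 distinct residues mod 3.
Start 16 is lane 1; the lanes hit are 1, 2, 3.

3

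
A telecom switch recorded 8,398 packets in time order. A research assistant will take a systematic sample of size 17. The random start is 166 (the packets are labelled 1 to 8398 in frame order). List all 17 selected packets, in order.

k = N/n = 8398/17 = 494
packet 1: 166
packet 2: 166 + 494 = 660
packet 3: 660 + 494 = 1154
packet 4: 1154 + 494 = 1648
packet 5: 1648 + 494 = 2142
packet 6: 2142 + 494 = 2636
packet 7: 2636 + 494 = 3130
packet 8: 3130 + 494 = 3624
packet 9: 3624 + 494 = 4118
packet 10: 4118 + 494 = 4612
packet 11: 4612 + 494 = 5106
packet 12: 5106 + 494 = 5600
packet 13: 5600 + 494 = 6094
packet 14: 6094 + 494 = 6588
packet 15: 6588 + 494 = 7082
packet 16: 7082 + 494 = 7576
packet 17: 7576 + 494 = 8070

166, 660, 1154, 1648, 2142, 2636, 3130, 3624, 4118, 4612, 5106, 5600, 6094, 6588, 7082, 7576, 8070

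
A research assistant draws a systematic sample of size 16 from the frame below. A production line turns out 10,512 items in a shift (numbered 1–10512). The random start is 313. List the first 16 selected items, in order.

k = N/n = 10512/16 = 657
item 1: 313
item 2: 313 + 657 = 970
item 3: 970 + 657 = 1627
item 4: 1627 + 657 = 2284
item 5: 2284 + 657 = 2941
item 6: 2941 + 657 = 3598
item 7: 3598 + 657 = 4255
item 8: 4255 + 657 = 4912
item 9: 4912 + 657 = 5569
item 10: 5569 + 657 = 6226
item 11: 6226 + 657 = 6883
item 12: 6883 + 657 = 7540
item 13: 7540 + 657 = 8197
item 14: 8197 + 657 = 8854
item 15: 8854 + 657 = 9511
item 16: 9511 + 657 = 10168

313, 970, 1627, 2284, 2941, 3598, 4255, 4912, 5569, 6226, 6883, 7540, 8197, 8854, 9511, 10168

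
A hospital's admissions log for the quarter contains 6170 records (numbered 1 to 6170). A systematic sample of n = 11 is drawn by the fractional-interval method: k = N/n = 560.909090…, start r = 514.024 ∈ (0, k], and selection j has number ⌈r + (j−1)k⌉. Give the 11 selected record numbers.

j=1: r + 0k = 514.024 → ⌈·⌉ = 515
j=2: r + 1k = 1074.933090… → ⌈·⌉ = 1075
j=3: r + 2k = 1635.842181… → ⌈·⌉ = 1636
j=4: r + 3k = 2196.751272… → ⌈·⌉ = 2197
j=5: r + 4k = 2757.660363… → ⌈·⌉ = 2758
j=6: r + 5k = 3318.569454… → ⌈·⌉ = 3319
j=7: r + 6k = 3879.478545… → ⌈·⌉ = 3880
j=8: r + 7k = 4440.387636… → ⌈·⌉ = 4441
j=9: r + 8k = 5001.296727… → ⌈·⌉ = 5002
j=10: r + 9k = 5562.205818… → ⌈·⌉ = 5563
j=11: r + 10k = 6123.114909… → ⌈·⌉ = 6124

515, 1075, 1636, 2197, 2758, 3319, 3880, 4441, 5002, 5563, 6124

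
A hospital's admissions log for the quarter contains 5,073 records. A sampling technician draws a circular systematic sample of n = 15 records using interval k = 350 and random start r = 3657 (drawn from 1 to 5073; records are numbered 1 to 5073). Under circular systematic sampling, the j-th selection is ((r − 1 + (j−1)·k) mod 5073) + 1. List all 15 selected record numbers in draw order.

Selection 1: 3657
Selection 2: 3657 + 350 = 4007
Selection 3: 4007 + 350 = 4357
Selection 4: 4357 + 350 = 4707
Selection 5: 4707 + 350 = 5057
Selection 6: 5057 + 350 = 5407 → 5407 − 5073 = 334
Selection 7: 334 + 350 = 684
Selection 8: 684 + 350 = 1034
Selection 9: 1034 + 350 = 1384
Selection 10: 1384 + 350 = 1734
Selection 11: 1734 + 350 = 2084
Selection 12: 2084 + 350 = 2434
Selection 13: 2434 + 350 = 2784
Selection 14: 2784 + 350 = 3134
Selection 15: 3134 + 350 = 3484

3657, 4007, 4357, 4707, 5057, 334, 684, 1034, 1384, 1734, 2084, 2434, 2784, 3134, 3484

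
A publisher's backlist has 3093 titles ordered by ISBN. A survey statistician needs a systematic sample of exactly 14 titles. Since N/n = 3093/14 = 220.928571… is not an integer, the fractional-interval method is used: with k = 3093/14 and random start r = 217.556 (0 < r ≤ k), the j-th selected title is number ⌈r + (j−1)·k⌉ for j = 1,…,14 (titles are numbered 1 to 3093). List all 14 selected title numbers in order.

218, 439, 660, 881, 1102, 1323, 1544, 1765, 1985, 2206, 2427, 2648, 2869, 3090

j=1: r + 0k = 217.556 → ⌈·⌉ = 218
j=2: r + 1k = 438.484571… → ⌈·⌉ = 439
j=3: r + 2k = 659.413142… → ⌈·⌉ = 660
j=4: r + 3k = 880.341714… → ⌈·⌉ = 881
j=5: r + 4k = 1101.270285… → ⌈·⌉ = 1102
j=6: r + 5k = 1322.198857… → ⌈·⌉ = 1323
j=7: r + 6k = 1543.127428… → ⌈·⌉ = 1544
j=8: r + 7k = 1764.056 → ⌈·⌉ = 1765
j=9: r + 8k = 1984.984571… → ⌈·⌉ = 1985
j=10: r + 9k = 2205.913142… → ⌈·⌉ = 2206
j=11: r + 10k = 2426.841714… → ⌈·⌉ = 2427
j=12: r + 11k = 2647.770285… → ⌈·⌉ = 2648
j=13: r + 12k = 2868.698857… → ⌈·⌉ = 2869
j=14: r + 13k = 3089.627428… → ⌈·⌉ = 3090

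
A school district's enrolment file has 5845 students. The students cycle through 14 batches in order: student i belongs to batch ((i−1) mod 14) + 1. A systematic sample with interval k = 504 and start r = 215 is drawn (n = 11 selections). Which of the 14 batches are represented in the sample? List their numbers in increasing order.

Consecutive selections differ by k = 504, so their batch numbers differ by 504 mod 14 = 0.
gcd(504, 14) = 14, so the sample visits 14/14 = 1 distinct residues mod 14.
Start 215 is batch 5; the batches hit are 5.

5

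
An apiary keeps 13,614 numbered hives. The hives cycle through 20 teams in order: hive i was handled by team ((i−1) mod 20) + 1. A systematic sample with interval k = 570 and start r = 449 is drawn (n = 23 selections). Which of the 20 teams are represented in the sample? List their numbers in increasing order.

9, 19

Consecutive selections differ by k = 570, so their team numbers differ by 570 mod 20 = 10.
gcd(570, 20) = 10, so the sample visits 20/10 = 2 distinct residues mod 20.
Start 449 is team 9; the teams hit are 9, 19.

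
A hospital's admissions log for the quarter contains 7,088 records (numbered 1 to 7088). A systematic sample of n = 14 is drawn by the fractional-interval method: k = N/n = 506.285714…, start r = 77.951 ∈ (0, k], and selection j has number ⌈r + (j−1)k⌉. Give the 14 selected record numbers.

78, 585, 1091, 1597, 2104, 2610, 3116, 3622, 4129, 4635, 5141, 5648, 6154, 6660

j=1: r + 0k = 77.951 → ⌈·⌉ = 78
j=2: r + 1k = 584.236714… → ⌈·⌉ = 585
j=3: r + 2k = 1090.522428… → ⌈·⌉ = 1091
j=4: r + 3k = 1596.808142… → ⌈·⌉ = 1597
j=5: r + 4k = 2103.093857… → ⌈·⌉ = 2104
j=6: r + 5k = 2609.379571… → ⌈·⌉ = 2610
j=7: r + 6k = 3115.665285… → ⌈·⌉ = 3116
j=8: r + 7k = 3621.951 → ⌈·⌉ = 3622
j=9: r + 8k = 4128.236714… → ⌈·⌉ = 4129
j=10: r + 9k = 4634.522428… → ⌈·⌉ = 4635
j=11: r + 10k = 5140.808142… → ⌈·⌉ = 5141
j=12: r + 11k = 5647.093857… → ⌈·⌉ = 5648
j=13: r + 12k = 6153.379571… → ⌈·⌉ = 6154
j=14: r + 13k = 6659.665285… → ⌈·⌉ = 6660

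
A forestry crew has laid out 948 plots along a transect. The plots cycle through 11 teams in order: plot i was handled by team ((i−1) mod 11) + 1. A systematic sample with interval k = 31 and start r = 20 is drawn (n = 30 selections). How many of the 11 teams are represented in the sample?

Consecutive selections differ by k = 31, so their team numbers differ by 31 mod 11 = 9.
gcd(31, 11) = 1, so the sample visits 11/1 = 11 distinct residues mod 11.
Start 20 is team 9; the teams hit are 1, 2, 3, 4, 5, 6, 7, 8, 9, 10, 11.

11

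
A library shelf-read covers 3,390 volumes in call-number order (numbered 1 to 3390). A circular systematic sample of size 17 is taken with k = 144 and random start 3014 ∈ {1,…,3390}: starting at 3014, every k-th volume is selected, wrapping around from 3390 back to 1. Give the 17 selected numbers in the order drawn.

Selection 1: 3014
Selection 2: 3014 + 144 = 3158
Selection 3: 3158 + 144 = 3302
Selection 4: 3302 + 144 = 3446 → 3446 − 3390 = 56
Selection 5: 56 + 144 = 200
Selection 6: 200 + 144 = 344
Selection 7: 344 + 144 = 488
Selection 8: 488 + 144 = 632
Selection 9: 632 + 144 = 776
Selection 10: 776 + 144 = 920
Selection 11: 920 + 144 = 1064
Selection 12: 1064 + 144 = 1208
Selection 13: 1208 + 144 = 1352
Selection 14: 1352 + 144 = 1496
Selection 15: 1496 + 144 = 1640
Selection 16: 1640 + 144 = 1784
Selection 17: 1784 + 144 = 1928

3014, 3158, 3302, 56, 200, 344, 488, 632, 776, 920, 1064, 1208, 1352, 1496, 1640, 1784, 1928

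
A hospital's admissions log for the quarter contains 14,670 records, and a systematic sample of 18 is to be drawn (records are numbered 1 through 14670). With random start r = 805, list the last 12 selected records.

5695, 6510, 7325, 8140, 8955, 9770, 10585, 11400, 12215, 13030, 13845, 14660

k = N/n = 14670/18 = 815
7th selection = 805 + 6×815 = 5695
8th: 5695 + 815 = 6510
9th: 6510 + 815 = 7325
10th: 7325 + 815 = 8140
11th: 8140 + 815 = 8955
12th: 8955 + 815 = 9770
13th: 9770 + 815 = 10585
14th: 10585 + 815 = 11400
15th: 11400 + 815 = 12215
16th: 12215 + 815 = 13030
17th: 13030 + 815 = 13845
18th: 13845 + 815 = 14660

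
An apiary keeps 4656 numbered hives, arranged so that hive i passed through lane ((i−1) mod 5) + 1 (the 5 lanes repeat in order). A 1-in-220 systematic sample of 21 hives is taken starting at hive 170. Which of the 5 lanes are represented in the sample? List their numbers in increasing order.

Consecutive selections differ by k = 220, so their lane numbers differ by 220 mod 5 = 0.
gcd(220, 5) = 5, so the sample visits 5/5 = 1 distinct residues mod 5.
Start 170 is lane 5; the lanes hit are 5.

5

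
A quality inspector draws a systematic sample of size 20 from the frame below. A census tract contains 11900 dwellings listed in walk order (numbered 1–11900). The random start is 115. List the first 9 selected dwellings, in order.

k = N/n = 11900/20 = 595
dwelling 1: 115
dwelling 2: 115 + 595 = 710
dwelling 3: 710 + 595 = 1305
dwelling 4: 1305 + 595 = 1900
dwelling 5: 1900 + 595 = 2495
dwelling 6: 2495 + 595 = 3090
dwelling 7: 3090 + 595 = 3685
dwelling 8: 3685 + 595 = 4280
dwelling 9: 4280 + 595 = 4875

115, 710, 1305, 1900, 2495, 3090, 3685, 4280, 4875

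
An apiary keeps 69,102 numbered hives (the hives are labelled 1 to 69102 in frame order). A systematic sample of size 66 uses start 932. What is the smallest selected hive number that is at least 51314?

52235

k = 69102/66 = 1047
Steps past start: ⌈(51314 − 932)/1047⌉ = ⌈50382/1047⌉ = 49
Selected hive: 932 + 49×1047 = 52235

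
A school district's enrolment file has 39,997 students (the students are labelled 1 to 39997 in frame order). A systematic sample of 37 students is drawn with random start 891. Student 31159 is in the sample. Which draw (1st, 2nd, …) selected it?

k = 39997/37 = 1081
position = (31159 − 891)/1081 + 1 = 30268/1081 + 1 = 28 + 1 = 29

29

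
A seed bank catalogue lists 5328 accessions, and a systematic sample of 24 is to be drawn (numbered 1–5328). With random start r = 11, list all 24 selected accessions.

11, 233, 455, 677, 899, 1121, 1343, 1565, 1787, 2009, 2231, 2453, 2675, 2897, 3119, 3341, 3563, 3785, 4007, 4229, 4451, 4673, 4895, 5117

k = N/n = 5328/24 = 222
accession 1: 11
accession 2: 11 + 222 = 233
accession 3: 233 + 222 = 455
accession 4: 455 + 222 = 677
accession 5: 677 + 222 = 899
accession 6: 899 + 222 = 1121
accession 7: 1121 + 222 = 1343
accession 8: 1343 + 222 = 1565
accession 9: 1565 + 222 = 1787
accession 10: 1787 + 222 = 2009
accession 11: 2009 + 222 = 2231
accession 12: 2231 + 222 = 2453
accession 13: 2453 + 222 = 2675
accession 14: 2675 + 222 = 2897
accession 15: 2897 + 222 = 3119
accession 16: 3119 + 222 = 3341
accession 17: 3341 + 222 = 3563
accession 18: 3563 + 222 = 3785
accession 19: 3785 + 222 = 4007
accession 20: 4007 + 222 = 4229
accession 21: 4229 + 222 = 4451
accession 22: 4451 + 222 = 4673
accession 23: 4673 + 222 = 4895
accession 24: 4895 + 222 = 5117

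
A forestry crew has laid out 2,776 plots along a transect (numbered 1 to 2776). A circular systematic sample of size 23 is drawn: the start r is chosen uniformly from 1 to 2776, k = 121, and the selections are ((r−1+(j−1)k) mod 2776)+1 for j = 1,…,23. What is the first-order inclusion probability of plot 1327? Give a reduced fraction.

23/2776

For each position j, as r ranges over 1…2776 the j-th selection hits every plot exactly once, so plot 1327 is selected for exactly 23 of the 2776 starts.
Inclusion probability = 23/2776.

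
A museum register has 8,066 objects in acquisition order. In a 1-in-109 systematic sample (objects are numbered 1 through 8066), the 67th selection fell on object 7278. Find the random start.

k = 109
r = 7278 − (67−1)×109 = 7278 − 7194 = 84

84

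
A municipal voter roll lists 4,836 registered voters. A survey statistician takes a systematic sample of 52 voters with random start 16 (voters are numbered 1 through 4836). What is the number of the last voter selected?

4759

k = 4836/52 = 93
52nd selection = r + (52−1)·k = 16 + 51×93 = 16 + 4743 = 4759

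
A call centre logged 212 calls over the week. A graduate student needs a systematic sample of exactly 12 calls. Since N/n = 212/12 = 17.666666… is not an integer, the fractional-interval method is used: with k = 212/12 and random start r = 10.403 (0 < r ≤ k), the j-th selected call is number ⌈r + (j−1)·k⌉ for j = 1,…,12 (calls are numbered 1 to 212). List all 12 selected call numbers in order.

11, 29, 46, 64, 82, 99, 117, 135, 152, 170, 188, 205

j=1: r + 0k = 10.403 → ⌈·⌉ = 11
j=2: r + 1k = 28.069666… → ⌈·⌉ = 29
j=3: r + 2k = 45.736333… → ⌈·⌉ = 46
j=4: r + 3k = 63.403 → ⌈·⌉ = 64
j=5: r + 4k = 81.069666… → ⌈·⌉ = 82
j=6: r + 5k = 98.736333… → ⌈·⌉ = 99
j=7: r + 6k = 116.403 → ⌈·⌉ = 117
j=8: r + 7k = 134.069666… → ⌈·⌉ = 135
j=9: r + 8k = 151.736333… → ⌈·⌉ = 152
j=10: r + 9k = 169.403 → ⌈·⌉ = 170
j=11: r + 10k = 187.069666… → ⌈·⌉ = 188
j=12: r + 11k = 204.736333… → ⌈·⌉ = 205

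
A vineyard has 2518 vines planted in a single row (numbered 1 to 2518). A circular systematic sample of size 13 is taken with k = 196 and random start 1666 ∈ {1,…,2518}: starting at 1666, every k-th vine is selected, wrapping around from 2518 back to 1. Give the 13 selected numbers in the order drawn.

1666, 1862, 2058, 2254, 2450, 128, 324, 520, 716, 912, 1108, 1304, 1500

Selection 1: 1666
Selection 2: 1666 + 196 = 1862
Selection 3: 1862 + 196 = 2058
Selection 4: 2058 + 196 = 2254
Selection 5: 2254 + 196 = 2450
Selection 6: 2450 + 196 = 2646 → 2646 − 2518 = 128
Selection 7: 128 + 196 = 324
Selection 8: 324 + 196 = 520
Selection 9: 520 + 196 = 716
Selection 10: 716 + 196 = 912
Selection 11: 912 + 196 = 1108
Selection 12: 1108 + 196 = 1304
Selection 13: 1304 + 196 = 1500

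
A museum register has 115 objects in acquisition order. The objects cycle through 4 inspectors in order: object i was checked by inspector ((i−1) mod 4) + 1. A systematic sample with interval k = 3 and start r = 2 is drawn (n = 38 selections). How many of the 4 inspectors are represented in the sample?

Consecutive selections differ by k = 3, so their inspector numbers differ by 3 mod 4 = 3.
gcd(3, 4) = 1, so the sample visits 4/1 = 4 distinct residues mod 4.
Start 2 is inspector 2; the inspectors hit are 1, 2, 3, 4.

4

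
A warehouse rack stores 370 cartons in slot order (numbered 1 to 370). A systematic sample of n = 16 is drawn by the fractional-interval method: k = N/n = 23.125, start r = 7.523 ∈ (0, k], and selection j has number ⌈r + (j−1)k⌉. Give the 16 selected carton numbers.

8, 31, 54, 77, 101, 124, 147, 170, 193, 216, 239, 262, 286, 309, 332, 355

j=1: r + 0k = 7.523 → ⌈·⌉ = 8
j=2: r + 1k = 30.648 → ⌈·⌉ = 31
j=3: r + 2k = 53.773 → ⌈·⌉ = 54
j=4: r + 3k = 76.898 → ⌈·⌉ = 77
j=5: r + 4k = 100.023 → ⌈·⌉ = 101
j=6: r + 5k = 123.148 → ⌈·⌉ = 124
j=7: r + 6k = 146.273 → ⌈·⌉ = 147
j=8: r + 7k = 169.398 → ⌈·⌉ = 170
j=9: r + 8k = 192.523 → ⌈·⌉ = 193
j=10: r + 9k = 215.648 → ⌈·⌉ = 216
j=11: r + 10k = 238.773 → ⌈·⌉ = 239
j=12: r + 11k = 261.898 → ⌈·⌉ = 262
j=13: r + 12k = 285.023 → ⌈·⌉ = 286
j=14: r + 13k = 308.148 → ⌈·⌉ = 309
j=15: r + 14k = 331.273 → ⌈·⌉ = 332
j=16: r + 15k = 354.398 → ⌈·⌉ = 355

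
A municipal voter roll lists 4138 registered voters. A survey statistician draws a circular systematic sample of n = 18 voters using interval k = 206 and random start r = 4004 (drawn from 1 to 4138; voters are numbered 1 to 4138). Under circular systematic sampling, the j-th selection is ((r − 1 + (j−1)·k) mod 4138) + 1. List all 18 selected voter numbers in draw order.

Selection 1: 4004
Selection 2: 4004 + 206 = 4210 → 4210 − 4138 = 72
Selection 3: 72 + 206 = 278
Selection 4: 278 + 206 = 484
Selection 5: 484 + 206 = 690
Selection 6: 690 + 206 = 896
Selection 7: 896 + 206 = 1102
Selection 8: 1102 + 206 = 1308
Selection 9: 1308 + 206 = 1514
Selection 10: 1514 + 206 = 1720
Selection 11: 1720 + 206 = 1926
Selection 12: 1926 + 206 = 2132
Selection 13: 2132 + 206 = 2338
Selection 14: 2338 + 206 = 2544
Selection 15: 2544 + 206 = 2750
Selection 16: 2750 + 206 = 2956
Selection 17: 2956 + 206 = 3162
Selection 18: 3162 + 206 = 3368

4004, 72, 278, 484, 690, 896, 1102, 1308, 1514, 1720, 1926, 2132, 2338, 2544, 2750, 2956, 3162, 3368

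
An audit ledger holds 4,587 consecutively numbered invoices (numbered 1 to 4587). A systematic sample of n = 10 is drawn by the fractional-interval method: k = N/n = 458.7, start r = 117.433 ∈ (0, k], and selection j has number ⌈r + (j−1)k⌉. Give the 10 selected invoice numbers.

118, 577, 1035, 1494, 1953, 2411, 2870, 3329, 3788, 4246

j=1: r + 0k = 117.433 → ⌈·⌉ = 118
j=2: r + 1k = 576.133 → ⌈·⌉ = 577
j=3: r + 2k = 1034.833 → ⌈·⌉ = 1035
j=4: r + 3k = 1493.533 → ⌈·⌉ = 1494
j=5: r + 4k = 1952.233 → ⌈·⌉ = 1953
j=6: r + 5k = 2410.933 → ⌈·⌉ = 2411
j=7: r + 6k = 2869.633 → ⌈·⌉ = 2870
j=8: r + 7k = 3328.333 → ⌈·⌉ = 3329
j=9: r + 8k = 3787.033 → ⌈·⌉ = 3788
j=10: r + 9k = 4245.733 → ⌈·⌉ = 4246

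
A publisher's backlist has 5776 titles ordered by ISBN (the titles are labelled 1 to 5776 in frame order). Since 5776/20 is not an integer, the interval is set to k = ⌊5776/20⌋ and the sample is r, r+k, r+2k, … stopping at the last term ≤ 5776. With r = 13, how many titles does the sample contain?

21

k = ⌊5776/20⌋ = 288
Achieved size = ⌊(5776 − 13)/288⌋ + 1 = ⌊5763/288⌋ + 1 = 20 + 1 = 21
(last selection: 13 + 20×288 = 5773 ≤ 5776; next would be 6061 > 5776)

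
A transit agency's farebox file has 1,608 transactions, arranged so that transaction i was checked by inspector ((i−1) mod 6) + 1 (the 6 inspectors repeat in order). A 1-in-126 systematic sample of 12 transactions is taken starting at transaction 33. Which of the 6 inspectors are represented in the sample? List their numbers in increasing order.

Consecutive selections differ by k = 126, so their inspector numbers differ by 126 mod 6 = 0.
gcd(126, 6) = 6, so the sample visits 6/6 = 1 distinct residues mod 6.
Start 33 is inspector 3; the inspectors hit are 3.

3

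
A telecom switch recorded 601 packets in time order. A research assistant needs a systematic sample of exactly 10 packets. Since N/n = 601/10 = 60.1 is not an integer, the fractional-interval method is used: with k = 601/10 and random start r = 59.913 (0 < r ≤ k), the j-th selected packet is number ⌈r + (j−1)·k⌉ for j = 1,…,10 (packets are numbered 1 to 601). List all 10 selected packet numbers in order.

60, 121, 181, 241, 301, 361, 421, 481, 541, 601

j=1: r + 0k = 59.913 → ⌈·⌉ = 60
j=2: r + 1k = 120.013 → ⌈·⌉ = 121
j=3: r + 2k = 180.113 → ⌈·⌉ = 181
j=4: r + 3k = 240.213 → ⌈·⌉ = 241
j=5: r + 4k = 300.313 → ⌈·⌉ = 301
j=6: r + 5k = 360.413 → ⌈·⌉ = 361
j=7: r + 6k = 420.513 → ⌈·⌉ = 421
j=8: r + 7k = 480.613 → ⌈·⌉ = 481
j=9: r + 8k = 540.713 → ⌈·⌉ = 541
j=10: r + 9k = 600.813 → ⌈·⌉ = 601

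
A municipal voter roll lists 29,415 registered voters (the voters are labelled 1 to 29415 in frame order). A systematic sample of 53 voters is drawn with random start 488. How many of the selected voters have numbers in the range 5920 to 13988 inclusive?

k = 29415/53 = 555
First selection ≥ 5920: 488 + ⌈(5920−488)/555⌉·555 = 488 + 10×555 = 6038
Last selection ≤ 13988: 488 + ⌊(13988−488)/555⌋·555 = 488 + 24×555 = 13808
Count = 24 − 10 + 1 = 15

15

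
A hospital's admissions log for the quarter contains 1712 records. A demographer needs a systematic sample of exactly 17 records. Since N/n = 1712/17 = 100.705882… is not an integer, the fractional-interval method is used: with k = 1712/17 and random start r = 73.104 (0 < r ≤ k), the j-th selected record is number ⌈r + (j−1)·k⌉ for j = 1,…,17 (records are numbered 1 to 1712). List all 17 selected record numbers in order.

j=1: r + 0k = 73.104 → ⌈·⌉ = 74
j=2: r + 1k = 173.809882… → ⌈·⌉ = 174
j=3: r + 2k = 274.515764… → ⌈·⌉ = 275
j=4: r + 3k = 375.221647… → ⌈·⌉ = 376
j=5: r + 4k = 475.927529… → ⌈·⌉ = 476
j=6: r + 5k = 576.633411… → ⌈·⌉ = 577
j=7: r + 6k = 677.339294… → ⌈·⌉ = 678
j=8: r + 7k = 778.045176… → ⌈·⌉ = 779
j=9: r + 8k = 878.751058… → ⌈·⌉ = 879
j=10: r + 9k = 979.456941… → ⌈·⌉ = 980
j=11: r + 10k = 1080.162823… → ⌈·⌉ = 1081
j=12: r + 11k = 1180.868705… → ⌈·⌉ = 1181
j=13: r + 12k = 1281.574588… → ⌈·⌉ = 1282
j=14: r + 13k = 1382.280470… → ⌈·⌉ = 1383
j=15: r + 14k = 1482.986352… → ⌈·⌉ = 1483
j=16: r + 15k = 1583.692235… → ⌈·⌉ = 1584
j=17: r + 16k = 1684.398117… → ⌈·⌉ = 1685

74, 174, 275, 376, 476, 577, 678, 779, 879, 980, 1081, 1181, 1282, 1383, 1483, 1584, 1685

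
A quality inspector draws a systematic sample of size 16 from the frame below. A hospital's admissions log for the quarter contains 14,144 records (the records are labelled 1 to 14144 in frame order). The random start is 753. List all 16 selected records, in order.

753, 1637, 2521, 3405, 4289, 5173, 6057, 6941, 7825, 8709, 9593, 10477, 11361, 12245, 13129, 14013

k = N/n = 14144/16 = 884
record 1: 753
record 2: 753 + 884 = 1637
record 3: 1637 + 884 = 2521
record 4: 2521 + 884 = 3405
record 5: 3405 + 884 = 4289
record 6: 4289 + 884 = 5173
record 7: 5173 + 884 = 6057
record 8: 6057 + 884 = 6941
record 9: 6941 + 884 = 7825
record 10: 7825 + 884 = 8709
record 11: 8709 + 884 = 9593
record 12: 9593 + 884 = 10477
record 13: 10477 + 884 = 11361
record 14: 11361 + 884 = 12245
record 15: 12245 + 884 = 13129
record 16: 13129 + 884 = 14013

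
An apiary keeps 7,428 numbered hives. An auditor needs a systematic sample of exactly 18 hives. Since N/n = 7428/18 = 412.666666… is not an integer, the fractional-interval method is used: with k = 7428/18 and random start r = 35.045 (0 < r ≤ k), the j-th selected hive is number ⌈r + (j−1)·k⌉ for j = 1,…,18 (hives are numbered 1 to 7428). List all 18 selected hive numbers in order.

36, 448, 861, 1274, 1686, 2099, 2512, 2924, 3337, 3750, 4162, 4575, 4988, 5400, 5813, 6226, 6638, 7051

j=1: r + 0k = 35.045 → ⌈·⌉ = 36
j=2: r + 1k = 447.711666… → ⌈·⌉ = 448
j=3: r + 2k = 860.378333… → ⌈·⌉ = 861
j=4: r + 3k = 1273.045 → ⌈·⌉ = 1274
j=5: r + 4k = 1685.711666… → ⌈·⌉ = 1686
j=6: r + 5k = 2098.378333… → ⌈·⌉ = 2099
j=7: r + 6k = 2511.045 → ⌈·⌉ = 2512
j=8: r + 7k = 2923.711666… → ⌈·⌉ = 2924
j=9: r + 8k = 3336.378333… → ⌈·⌉ = 3337
j=10: r + 9k = 3749.045 → ⌈·⌉ = 3750
j=11: r + 10k = 4161.711666… → ⌈·⌉ = 4162
j=12: r + 11k = 4574.378333… → ⌈·⌉ = 4575
j=13: r + 12k = 4987.045 → ⌈·⌉ = 4988
j=14: r + 13k = 5399.711666… → ⌈·⌉ = 5400
j=15: r + 14k = 5812.378333… → ⌈·⌉ = 5813
j=16: r + 15k = 6225.045 → ⌈·⌉ = 6226
j=17: r + 16k = 6637.711666… → ⌈·⌉ = 6638
j=18: r + 17k = 7050.378333… → ⌈·⌉ = 7051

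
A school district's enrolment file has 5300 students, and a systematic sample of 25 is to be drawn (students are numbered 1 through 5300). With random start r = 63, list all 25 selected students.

63, 275, 487, 699, 911, 1123, 1335, 1547, 1759, 1971, 2183, 2395, 2607, 2819, 3031, 3243, 3455, 3667, 3879, 4091, 4303, 4515, 4727, 4939, 5151

k = N/n = 5300/25 = 212
student 1: 63
student 2: 63 + 212 = 275
student 3: 275 + 212 = 487
student 4: 487 + 212 = 699
student 5: 699 + 212 = 911
student 6: 911 + 212 = 1123
student 7: 1123 + 212 = 1335
student 8: 1335 + 212 = 1547
student 9: 1547 + 212 = 1759
student 10: 1759 + 212 = 1971
student 11: 1971 + 212 = 2183
student 12: 2183 + 212 = 2395
student 13: 2395 + 212 = 2607
student 14: 2607 + 212 = 2819
student 15: 2819 + 212 = 3031
student 16: 3031 + 212 = 3243
student 17: 3243 + 212 = 3455
student 18: 3455 + 212 = 3667
student 19: 3667 + 212 = 3879
student 20: 3879 + 212 = 4091
student 21: 4091 + 212 = 4303
student 22: 4303 + 212 = 4515
student 23: 4515 + 212 = 4727
student 24: 4727 + 212 = 4939
student 25: 4939 + 212 = 5151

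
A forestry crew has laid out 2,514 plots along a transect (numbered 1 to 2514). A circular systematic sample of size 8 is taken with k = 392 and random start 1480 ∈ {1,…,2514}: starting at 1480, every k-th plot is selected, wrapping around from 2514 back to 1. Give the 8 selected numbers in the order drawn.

1480, 1872, 2264, 142, 534, 926, 1318, 1710

Selection 1: 1480
Selection 2: 1480 + 392 = 1872
Selection 3: 1872 + 392 = 2264
Selection 4: 2264 + 392 = 2656 → 2656 − 2514 = 142
Selection 5: 142 + 392 = 534
Selection 6: 534 + 392 = 926
Selection 7: 926 + 392 = 1318
Selection 8: 1318 + 392 = 1710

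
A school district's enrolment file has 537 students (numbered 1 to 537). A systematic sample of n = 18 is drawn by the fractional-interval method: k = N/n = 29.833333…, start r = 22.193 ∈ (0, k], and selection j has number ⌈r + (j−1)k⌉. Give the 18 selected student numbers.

23, 53, 82, 112, 142, 172, 202, 232, 261, 291, 321, 351, 381, 411, 440, 470, 500, 530

j=1: r + 0k = 22.193 → ⌈·⌉ = 23
j=2: r + 1k = 52.026333… → ⌈·⌉ = 53
j=3: r + 2k = 81.859666… → ⌈·⌉ = 82
j=4: r + 3k = 111.693 → ⌈·⌉ = 112
j=5: r + 4k = 141.526333… → ⌈·⌉ = 142
j=6: r + 5k = 171.359666… → ⌈·⌉ = 172
j=7: r + 6k = 201.193 → ⌈·⌉ = 202
j=8: r + 7k = 231.026333… → ⌈·⌉ = 232
j=9: r + 8k = 260.859666… → ⌈·⌉ = 261
j=10: r + 9k = 290.693 → ⌈·⌉ = 291
j=11: r + 10k = 320.526333… → ⌈·⌉ = 321
j=12: r + 11k = 350.359666… → ⌈·⌉ = 351
j=13: r + 12k = 380.193 → ⌈·⌉ = 381
j=14: r + 13k = 410.026333… → ⌈·⌉ = 411
j=15: r + 14k = 439.859666… → ⌈·⌉ = 440
j=16: r + 15k = 469.693 → ⌈·⌉ = 470
j=17: r + 16k = 499.526333… → ⌈·⌉ = 500
j=18: r + 17k = 529.359666… → ⌈·⌉ = 530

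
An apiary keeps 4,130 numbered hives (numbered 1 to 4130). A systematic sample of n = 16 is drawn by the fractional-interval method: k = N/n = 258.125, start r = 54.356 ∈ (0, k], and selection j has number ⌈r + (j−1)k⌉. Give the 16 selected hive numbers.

j=1: r + 0k = 54.356 → ⌈·⌉ = 55
j=2: r + 1k = 312.481 → ⌈·⌉ = 313
j=3: r + 2k = 570.606 → ⌈·⌉ = 571
j=4: r + 3k = 828.731 → ⌈·⌉ = 829
j=5: r + 4k = 1086.856 → ⌈·⌉ = 1087
j=6: r + 5k = 1344.981 → ⌈·⌉ = 1345
j=7: r + 6k = 1603.106 → ⌈·⌉ = 1604
j=8: r + 7k = 1861.231 → ⌈·⌉ = 1862
j=9: r + 8k = 2119.356 → ⌈·⌉ = 2120
j=10: r + 9k = 2377.481 → ⌈·⌉ = 2378
j=11: r + 10k = 2635.606 → ⌈·⌉ = 2636
j=12: r + 11k = 2893.731 → ⌈·⌉ = 2894
j=13: r + 12k = 3151.856 → ⌈·⌉ = 3152
j=14: r + 13k = 3409.981 → ⌈·⌉ = 3410
j=15: r + 14k = 3668.106 → ⌈·⌉ = 3669
j=16: r + 15k = 3926.231 → ⌈·⌉ = 3927

55, 313, 571, 829, 1087, 1345, 1604, 1862, 2120, 2378, 2636, 2894, 3152, 3410, 3669, 3927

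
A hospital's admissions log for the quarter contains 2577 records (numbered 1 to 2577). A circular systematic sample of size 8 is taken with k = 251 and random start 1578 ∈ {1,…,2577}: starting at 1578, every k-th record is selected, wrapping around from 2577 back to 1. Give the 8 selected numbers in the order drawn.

Selection 1: 1578
Selection 2: 1578 + 251 = 1829
Selection 3: 1829 + 251 = 2080
Selection 4: 2080 + 251 = 2331
Selection 5: 2331 + 251 = 2582 → 2582 − 2577 = 5
Selection 6: 5 + 251 = 256
Selection 7: 256 + 251 = 507
Selection 8: 507 + 251 = 758

1578, 1829, 2080, 2331, 5, 256, 507, 758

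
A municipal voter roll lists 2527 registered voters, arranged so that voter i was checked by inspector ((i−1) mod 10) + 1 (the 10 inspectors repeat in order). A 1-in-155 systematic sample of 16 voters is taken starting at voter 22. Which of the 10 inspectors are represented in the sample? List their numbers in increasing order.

Consecutive selections differ by k = 155, so their inspector numbers differ by 155 mod 10 = 5.
gcd(155, 10) = 5, so the sample visits 10/5 = 2 distinct residues mod 10.
Start 22 is inspector 2; the inspectors hit are 2, 7.

2, 7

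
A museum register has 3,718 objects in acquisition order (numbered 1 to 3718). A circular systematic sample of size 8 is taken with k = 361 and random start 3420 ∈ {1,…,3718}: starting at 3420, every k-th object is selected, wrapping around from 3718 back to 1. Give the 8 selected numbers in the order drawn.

3420, 63, 424, 785, 1146, 1507, 1868, 2229

Selection 1: 3420
Selection 2: 3420 + 361 = 3781 → 3781 − 3718 = 63
Selection 3: 63 + 361 = 424
Selection 4: 424 + 361 = 785
Selection 5: 785 + 361 = 1146
Selection 6: 1146 + 361 = 1507
Selection 7: 1507 + 361 = 1868
Selection 8: 1868 + 361 = 2229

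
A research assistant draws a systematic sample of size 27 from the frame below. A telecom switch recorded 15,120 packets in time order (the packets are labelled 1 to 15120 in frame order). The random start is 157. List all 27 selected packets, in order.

157, 717, 1277, 1837, 2397, 2957, 3517, 4077, 4637, 5197, 5757, 6317, 6877, 7437, 7997, 8557, 9117, 9677, 10237, 10797, 11357, 11917, 12477, 13037, 13597, 14157, 14717

k = N/n = 15120/27 = 560
packet 1: 157
packet 2: 157 + 560 = 717
packet 3: 717 + 560 = 1277
packet 4: 1277 + 560 = 1837
packet 5: 1837 + 560 = 2397
packet 6: 2397 + 560 = 2957
packet 7: 2957 + 560 = 3517
packet 8: 3517 + 560 = 4077
packet 9: 4077 + 560 = 4637
packet 10: 4637 + 560 = 5197
packet 11: 5197 + 560 = 5757
packet 12: 5757 + 560 = 6317
packet 13: 6317 + 560 = 6877
packet 14: 6877 + 560 = 7437
packet 15: 7437 + 560 = 7997
packet 16: 7997 + 560 = 8557
packet 17: 8557 + 560 = 9117
packet 18: 9117 + 560 = 9677
packet 19: 9677 + 560 = 10237
packet 20: 10237 + 560 = 10797
packet 21: 10797 + 560 = 11357
packet 22: 11357 + 560 = 11917
packet 23: 11917 + 560 = 12477
packet 24: 12477 + 560 = 13037
packet 25: 13037 + 560 = 13597
packet 26: 13597 + 560 = 14157
packet 27: 14157 + 560 = 14717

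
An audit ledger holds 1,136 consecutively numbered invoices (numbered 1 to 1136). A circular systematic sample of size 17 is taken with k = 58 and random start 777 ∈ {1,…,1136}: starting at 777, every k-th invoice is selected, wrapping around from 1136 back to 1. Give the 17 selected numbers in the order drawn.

Selection 1: 777
Selection 2: 777 + 58 = 835
Selection 3: 835 + 58 = 893
Selection 4: 893 + 58 = 951
Selection 5: 951 + 58 = 1009
Selection 6: 1009 + 58 = 1067
Selection 7: 1067 + 58 = 1125
Selection 8: 1125 + 58 = 1183 → 1183 − 1136 = 47
Selection 9: 47 + 58 = 105
Selection 10: 105 + 58 = 163
Selection 11: 163 + 58 = 221
Selection 12: 221 + 58 = 279
Selection 13: 279 + 58 = 337
Selection 14: 337 + 58 = 395
Selection 15: 395 + 58 = 453
Selection 16: 453 + 58 = 511
Selection 17: 511 + 58 = 569

777, 835, 893, 951, 1009, 1067, 1125, 47, 105, 163, 221, 279, 337, 395, 453, 511, 569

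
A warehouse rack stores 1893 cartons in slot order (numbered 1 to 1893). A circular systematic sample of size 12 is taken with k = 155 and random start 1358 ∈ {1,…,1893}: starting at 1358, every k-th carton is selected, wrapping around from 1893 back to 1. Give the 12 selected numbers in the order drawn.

1358, 1513, 1668, 1823, 85, 240, 395, 550, 705, 860, 1015, 1170

Selection 1: 1358
Selection 2: 1358 + 155 = 1513
Selection 3: 1513 + 155 = 1668
Selection 4: 1668 + 155 = 1823
Selection 5: 1823 + 155 = 1978 → 1978 − 1893 = 85
Selection 6: 85 + 155 = 240
Selection 7: 240 + 155 = 395
Selection 8: 395 + 155 = 550
Selection 9: 550 + 155 = 705
Selection 10: 705 + 155 = 860
Selection 11: 860 + 155 = 1015
Selection 12: 1015 + 155 = 1170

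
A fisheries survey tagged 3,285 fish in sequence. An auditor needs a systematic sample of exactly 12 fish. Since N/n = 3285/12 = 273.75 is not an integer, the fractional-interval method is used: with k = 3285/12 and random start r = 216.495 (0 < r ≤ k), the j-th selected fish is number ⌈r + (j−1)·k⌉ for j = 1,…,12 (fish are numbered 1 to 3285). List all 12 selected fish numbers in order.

j=1: r + 0k = 216.495 → ⌈·⌉ = 217
j=2: r + 1k = 490.245 → ⌈·⌉ = 491
j=3: r + 2k = 763.995 → ⌈·⌉ = 764
j=4: r + 3k = 1037.745 → ⌈·⌉ = 1038
j=5: r + 4k = 1311.495 → ⌈·⌉ = 1312
j=6: r + 5k = 1585.245 → ⌈·⌉ = 1586
j=7: r + 6k = 1858.995 → ⌈·⌉ = 1859
j=8: r + 7k = 2132.745 → ⌈·⌉ = 2133
j=9: r + 8k = 2406.495 → ⌈·⌉ = 2407
j=10: r + 9k = 2680.245 → ⌈·⌉ = 2681
j=11: r + 10k = 2953.995 → ⌈·⌉ = 2954
j=12: r + 11k = 3227.745 → ⌈·⌉ = 3228

217, 491, 764, 1038, 1312, 1586, 1859, 2133, 2407, 2681, 2954, 3228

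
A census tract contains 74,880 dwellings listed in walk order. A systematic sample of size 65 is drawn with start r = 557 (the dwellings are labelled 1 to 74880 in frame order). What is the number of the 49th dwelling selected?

55853

k = 74880/65 = 1152
49th selection = r + (49−1)·k = 557 + 48×1152 = 557 + 55296 = 55853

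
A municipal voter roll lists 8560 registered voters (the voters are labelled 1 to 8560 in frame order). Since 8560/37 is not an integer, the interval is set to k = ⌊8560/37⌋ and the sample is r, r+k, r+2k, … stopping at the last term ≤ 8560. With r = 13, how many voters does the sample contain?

k = ⌊8560/37⌋ = 231
Achieved size = ⌊(8560 − 13)/231⌋ + 1 = ⌊8547/231⌋ + 1 = 37 + 1 = 38
(last selection: 13 + 37×231 = 8560 ≤ 8560; next would be 8791 > 8560)

38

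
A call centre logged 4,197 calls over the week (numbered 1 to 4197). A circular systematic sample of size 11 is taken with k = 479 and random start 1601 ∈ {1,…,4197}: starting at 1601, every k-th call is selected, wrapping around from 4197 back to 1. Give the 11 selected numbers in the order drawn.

Selection 1: 1601
Selection 2: 1601 + 479 = 2080
Selection 3: 2080 + 479 = 2559
Selection 4: 2559 + 479 = 3038
Selection 5: 3038 + 479 = 3517
Selection 6: 3517 + 479 = 3996
Selection 7: 3996 + 479 = 4475 → 4475 − 4197 = 278
Selection 8: 278 + 479 = 757
Selection 9: 757 + 479 = 1236
Selection 10: 1236 + 479 = 1715
Selection 11: 1715 + 479 = 2194

1601, 2080, 2559, 3038, 3517, 3996, 278, 757, 1236, 1715, 2194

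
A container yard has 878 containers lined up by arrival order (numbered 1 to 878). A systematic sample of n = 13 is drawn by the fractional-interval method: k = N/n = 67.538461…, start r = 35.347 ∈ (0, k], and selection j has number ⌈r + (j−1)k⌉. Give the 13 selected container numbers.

j=1: r + 0k = 35.347 → ⌈·⌉ = 36
j=2: r + 1k = 102.885461… → ⌈·⌉ = 103
j=3: r + 2k = 170.423923… → ⌈·⌉ = 171
j=4: r + 3k = 237.962384… → ⌈·⌉ = 238
j=5: r + 4k = 305.500846… → ⌈·⌉ = 306
j=6: r + 5k = 373.039307… → ⌈·⌉ = 374
j=7: r + 6k = 440.577769… → ⌈·⌉ = 441
j=8: r + 7k = 508.116230… → ⌈·⌉ = 509
j=9: r + 8k = 575.654692… → ⌈·⌉ = 576
j=10: r + 9k = 643.193153… → ⌈·⌉ = 644
j=11: r + 10k = 710.731615… → ⌈·⌉ = 711
j=12: r + 11k = 778.270076… → ⌈·⌉ = 779
j=13: r + 12k = 845.808538… → ⌈·⌉ = 846

36, 103, 171, 238, 306, 374, 441, 509, 576, 644, 711, 779, 846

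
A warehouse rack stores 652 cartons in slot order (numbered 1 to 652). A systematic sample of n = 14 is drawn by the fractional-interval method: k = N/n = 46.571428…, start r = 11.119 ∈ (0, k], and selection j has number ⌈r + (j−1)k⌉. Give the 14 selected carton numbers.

j=1: r + 0k = 11.119 → ⌈·⌉ = 12
j=2: r + 1k = 57.690428… → ⌈·⌉ = 58
j=3: r + 2k = 104.261857… → ⌈·⌉ = 105
j=4: r + 3k = 150.833285… → ⌈·⌉ = 151
j=5: r + 4k = 197.404714… → ⌈·⌉ = 198
j=6: r + 5k = 243.976142… → ⌈·⌉ = 244
j=7: r + 6k = 290.547571… → ⌈·⌉ = 291
j=8: r + 7k = 337.119 → ⌈·⌉ = 338
j=9: r + 8k = 383.690428… → ⌈·⌉ = 384
j=10: r + 9k = 430.261857… → ⌈·⌉ = 431
j=11: r + 10k = 476.833285… → ⌈·⌉ = 477
j=12: r + 11k = 523.404714… → ⌈·⌉ = 524
j=13: r + 12k = 569.976142… → ⌈·⌉ = 570
j=14: r + 13k = 616.547571… → ⌈·⌉ = 617

12, 58, 105, 151, 198, 244, 291, 338, 384, 431, 477, 524, 570, 617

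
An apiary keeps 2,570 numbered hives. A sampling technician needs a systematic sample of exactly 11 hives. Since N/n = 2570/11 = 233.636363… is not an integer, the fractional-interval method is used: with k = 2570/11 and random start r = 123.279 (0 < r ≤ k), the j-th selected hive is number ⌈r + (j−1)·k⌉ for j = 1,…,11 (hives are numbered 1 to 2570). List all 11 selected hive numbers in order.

j=1: r + 0k = 123.279 → ⌈·⌉ = 124
j=2: r + 1k = 356.915363… → ⌈·⌉ = 357
j=3: r + 2k = 590.551727… → ⌈·⌉ = 591
j=4: r + 3k = 824.188090… → ⌈·⌉ = 825
j=5: r + 4k = 1057.824454… → ⌈·⌉ = 1058
j=6: r + 5k = 1291.460818… → ⌈·⌉ = 1292
j=7: r + 6k = 1525.097181… → ⌈·⌉ = 1526
j=8: r + 7k = 1758.733545… → ⌈·⌉ = 1759
j=9: r + 8k = 1992.369909… → ⌈·⌉ = 1993
j=10: r + 9k = 2226.006272… → ⌈·⌉ = 2227
j=11: r + 10k = 2459.642636… → ⌈·⌉ = 2460

124, 357, 591, 825, 1058, 1292, 1526, 1759, 1993, 2227, 2460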